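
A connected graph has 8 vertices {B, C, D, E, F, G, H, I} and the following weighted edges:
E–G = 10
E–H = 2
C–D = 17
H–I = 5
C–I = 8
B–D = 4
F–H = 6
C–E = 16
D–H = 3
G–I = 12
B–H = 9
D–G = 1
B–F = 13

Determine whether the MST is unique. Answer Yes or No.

Kruskal's algorithm — process edges by increasing weight (ties by edge label):
D–G (1): add — endpoints in different components.
E–H (2): add — endpoints in different components.
D–H (3): add — endpoints in different components.
B–D (4): add — endpoints in different components.
H–I (5): add — endpoints in different components.
F–H (6): add — endpoints in different components.
C–I (8): add — endpoints in different components.
Every non-tree edge has weight strictly greater than the heaviest edge on the tree path between its endpoints, so the MST is unique.

Yes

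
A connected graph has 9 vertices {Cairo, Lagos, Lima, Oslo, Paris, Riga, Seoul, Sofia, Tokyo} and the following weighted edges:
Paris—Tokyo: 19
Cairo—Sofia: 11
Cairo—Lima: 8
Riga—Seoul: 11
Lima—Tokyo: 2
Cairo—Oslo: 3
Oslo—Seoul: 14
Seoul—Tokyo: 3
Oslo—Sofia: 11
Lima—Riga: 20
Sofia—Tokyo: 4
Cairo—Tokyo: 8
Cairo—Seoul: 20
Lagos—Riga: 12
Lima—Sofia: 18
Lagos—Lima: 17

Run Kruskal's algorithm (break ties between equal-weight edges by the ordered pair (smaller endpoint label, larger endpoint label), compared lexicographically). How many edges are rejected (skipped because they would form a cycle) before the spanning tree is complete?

6

Sort edges by weight, then run Kruskal:
Lima—Tokyo (2): add — endpoints in different components.
Cairo—Oslo (3): add — endpoints in different components.
Seoul—Tokyo (3): add — endpoints in different components.
Sofia—Tokyo (4): add — endpoints in different components.
Cairo—Lima (8): add — endpoints in different components.
Cairo—Tokyo (8): skip — Cairo and Tokyo already connected.
Cairo—Sofia (11): skip — Cairo and Sofia already connected.
Oslo—Sofia (11): skip — Oslo and Sofia already connected.
Riga—Seoul (11): add — endpoints in different components.
Lagos—Riga (12): add — endpoints in different components.
Oslo—Seoul (14): skip — Oslo and Seoul already connected.
Lagos—Lima (17): skip — Lima and Lagos already connected.
Lima—Sofia (18): skip — Sofia and Lima already connected.
Paris—Tokyo (19): add — endpoints in different components.
Edges rejected before the tree was complete: 6.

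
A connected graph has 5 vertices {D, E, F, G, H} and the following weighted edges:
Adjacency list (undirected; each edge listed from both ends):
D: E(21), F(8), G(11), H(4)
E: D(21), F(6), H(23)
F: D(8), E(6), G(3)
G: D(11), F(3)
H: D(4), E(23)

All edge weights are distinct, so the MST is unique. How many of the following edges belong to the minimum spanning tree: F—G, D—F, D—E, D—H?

Kruskal's algorithm — process edges by increasing weight (ties by edge label):
F—G (3): add — endpoints in different components.
D—H (4): add — endpoints in different components.
E—F (6): add — endpoints in different components.
D—F (8): add — endpoints in different components.
MST edge set: {F—G, D—H, E—F, D—F}.
Of the listed edges, {F—G, D—F, D—H} are in the MST → 3.

3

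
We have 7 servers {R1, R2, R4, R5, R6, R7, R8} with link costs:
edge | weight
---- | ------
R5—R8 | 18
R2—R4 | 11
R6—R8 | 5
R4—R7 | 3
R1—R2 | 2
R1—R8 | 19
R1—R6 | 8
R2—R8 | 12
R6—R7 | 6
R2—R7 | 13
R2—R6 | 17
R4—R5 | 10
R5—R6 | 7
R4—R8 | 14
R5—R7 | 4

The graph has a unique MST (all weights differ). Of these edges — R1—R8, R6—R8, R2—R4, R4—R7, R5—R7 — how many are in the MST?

Kruskal: consider edges lightest-first.
R1—R2 (2): add. Components now {R4} {R1,R2} {R7} {R8} {R6} {R5}
R4—R7 (3): add. Components now {R4,R7} {R1,R2} {R8} {R6} {R5}
R5—R7 (4): add. Components now {R4,R5,R7} {R1,R2} {R8} {R6}
R6—R8 (5): add. Components now {R4,R5,R7} {R1,R2} {R6,R8}
R6—R7 (6): add. Components now {R4,R5,R6,R7,R8} {R1,R2}
R5—R6 (7): skip — R6 and R5 already connected.
R1—R6 (8): add. Components now {R1,R2,R4,R5,R6,R7,R8}
MST edge set: {R1—R2, R4—R7, R5—R7, R6—R8, R6—R7, R1—R6}.
Of the listed edges, {R6—R8, R4—R7, R5—R7} are in the MST → 3.

3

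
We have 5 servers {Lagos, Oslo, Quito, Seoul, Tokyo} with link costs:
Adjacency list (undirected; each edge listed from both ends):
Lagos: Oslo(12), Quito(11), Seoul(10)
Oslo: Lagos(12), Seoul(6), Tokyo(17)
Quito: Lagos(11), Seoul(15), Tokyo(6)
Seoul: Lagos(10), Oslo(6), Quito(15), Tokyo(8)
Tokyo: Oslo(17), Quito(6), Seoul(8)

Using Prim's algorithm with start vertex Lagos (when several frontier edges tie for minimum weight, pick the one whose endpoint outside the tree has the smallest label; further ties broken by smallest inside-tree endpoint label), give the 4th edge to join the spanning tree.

Prim, starting at Lagos.
Step 1: frontier [Lagos—Seoul 10, Lagos—Quito 11, Lagos—Oslo 12] → take Lagos—Seoul (10); add Seoul.
Step 2: frontier [Lagos—Quito 11, Lagos—Oslo 12, Oslo—Seoul 6, Seoul—Tokyo 8, Quito—Seoul 15] → take Oslo—Seoul (6); add Oslo.
Step 3: frontier [Lagos—Quito 11, Oslo—Tokyo 17, Seoul—Tokyo 8, Quito—Seoul 15] → take Seoul—Tokyo (8); add Tokyo.
Step 4: frontier [Lagos—Quito 11, Quito—Seoul 15, Quito—Tokyo 6] → take Quito—Tokyo (6); add Quito.
The 4th edge added is Quito—Tokyo.

Quito-Tokyo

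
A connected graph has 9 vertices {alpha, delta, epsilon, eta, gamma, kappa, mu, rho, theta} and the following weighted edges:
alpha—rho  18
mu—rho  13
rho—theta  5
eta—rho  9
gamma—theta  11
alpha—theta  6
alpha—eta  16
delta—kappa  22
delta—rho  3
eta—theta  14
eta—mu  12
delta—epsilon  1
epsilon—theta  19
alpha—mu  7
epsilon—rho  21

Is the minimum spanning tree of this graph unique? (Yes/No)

Yes

Sort edges by weight, then run Kruskal:
delta—epsilon (1): add — endpoints in different components.
delta—rho (3): add — endpoints in different components.
rho—theta (5): add — endpoints in different components.
alpha—theta (6): add — endpoints in different components.
alpha—mu (7): add — endpoints in different components.
eta—rho (9): add — endpoints in different components.
gamma—theta (11): add — endpoints in different components.
eta—mu (12): skip — eta and mu already connected.
mu—rho (13): skip — mu and rho already connected.
eta—theta (14): skip — eta and theta already connected.
alpha—eta (16): skip — alpha and eta already connected.
alpha—rho (18): skip — alpha and rho already connected.
epsilon—theta (19): skip — epsilon and theta already connected.
epsilon—rho (21): skip — epsilon and rho already connected.
delta—kappa (22): add — endpoints in different components.
Every non-tree edge has weight strictly greater than the heaviest edge on the tree path between its endpoints, so the MST is unique.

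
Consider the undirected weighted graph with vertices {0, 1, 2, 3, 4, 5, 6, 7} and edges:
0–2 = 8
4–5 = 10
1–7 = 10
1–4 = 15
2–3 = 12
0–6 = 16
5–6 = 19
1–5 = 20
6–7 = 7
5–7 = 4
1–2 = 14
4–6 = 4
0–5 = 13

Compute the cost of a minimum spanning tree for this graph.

58

Sort edges by weight, then run Kruskal:
4–6 (4): add — endpoints in different components.
5–7 (4): add — endpoints in different components.
6–7 (7): add — endpoints in different components.
0–2 (8): add — endpoints in different components.
1–7 (10): add — endpoints in different components.
4–5 (10): skip — 4 and 5 already connected.
2–3 (12): add — endpoints in different components.
0–5 (13): add — endpoints in different components.
MST edges: 4–6, 5–7, 6–7, 0–2, 1–7, 2–3, 0–5; total weight 4+4+7+8+10+12+13 = 58.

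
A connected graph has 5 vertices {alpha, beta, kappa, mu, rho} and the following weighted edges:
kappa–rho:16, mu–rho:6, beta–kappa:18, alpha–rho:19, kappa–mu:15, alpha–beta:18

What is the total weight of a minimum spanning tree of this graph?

Kruskal: consider edges lightest-first.
mu–rho (6): add — endpoints in different components.
kappa–mu (15): add — endpoints in different components.
kappa–rho (16): skip — kappa and rho already connected.
alpha–beta (18): add — endpoints in different components.
beta–kappa (18): add — endpoints in different components.
MST edges: mu–rho, kappa–mu, alpha–beta, beta–kappa; total weight 6+15+18+18 = 57.

57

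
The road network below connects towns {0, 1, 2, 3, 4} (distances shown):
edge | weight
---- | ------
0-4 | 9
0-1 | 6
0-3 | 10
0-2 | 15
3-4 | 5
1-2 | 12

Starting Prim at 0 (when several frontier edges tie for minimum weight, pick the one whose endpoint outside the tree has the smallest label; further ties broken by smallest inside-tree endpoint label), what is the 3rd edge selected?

3-4

Prim, starting at 0.
Step 1: frontier [0-1 6, 0-4 9, 0-3 10, 0-2 15] → take 0-1 (6); add 1.
Step 2: frontier [0-4 9, 0-3 10, 0-2 15, 1-2 12] → take 0-4 (9); add 4.
Step 3: frontier [0-3 10, 0-2 15, 1-2 12, 3-4 5] → take 3-4 (5); add 3.
Step 4: frontier [0-2 15, 1-2 12] → take 1-2 (12); add 2.
The 3rd edge added is 3-4.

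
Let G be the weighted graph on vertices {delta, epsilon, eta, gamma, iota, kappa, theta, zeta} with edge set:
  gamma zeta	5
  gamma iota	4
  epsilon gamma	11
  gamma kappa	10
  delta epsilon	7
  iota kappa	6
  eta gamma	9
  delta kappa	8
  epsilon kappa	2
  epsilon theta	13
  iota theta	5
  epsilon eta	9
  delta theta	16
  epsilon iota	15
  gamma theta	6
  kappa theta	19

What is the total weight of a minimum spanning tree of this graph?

Kruskal's algorithm — process edges by increasing weight (ties by edge label):
epsilon kappa (2): add — endpoints in different components.
gamma iota (4): add — endpoints in different components.
gamma zeta (5): add — endpoints in different components.
iota theta (5): add — endpoints in different components.
gamma theta (6): skip — theta and gamma already connected.
iota kappa (6): add — endpoints in different components.
delta epsilon (7): add — endpoints in different components.
delta kappa (8): skip — delta and kappa already connected.
epsilon eta (9): add — endpoints in different components.
MST edges: epsilon kappa, gamma iota, gamma zeta, iota theta, iota kappa, delta epsilon, epsilon eta; total weight 2+4+5+5+6+7+9 = 38.

38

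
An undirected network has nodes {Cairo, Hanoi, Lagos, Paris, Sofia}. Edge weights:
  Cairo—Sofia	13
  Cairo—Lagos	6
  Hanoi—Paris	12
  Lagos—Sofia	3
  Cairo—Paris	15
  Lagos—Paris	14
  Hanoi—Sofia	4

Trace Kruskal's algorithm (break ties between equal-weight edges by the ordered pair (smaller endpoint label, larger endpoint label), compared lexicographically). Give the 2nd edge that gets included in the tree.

Kruskal's algorithm — process edges by increasing weight (ties by edge label):
Lagos—Sofia (3): add — endpoints in different components.
Hanoi—Sofia (4): add — endpoints in different components.
Cairo—Lagos (6): add — endpoints in different components.
Hanoi—Paris (12): add — endpoints in different components.
The 2nd edge added is Hanoi—Sofia.

Hanoi-Sofia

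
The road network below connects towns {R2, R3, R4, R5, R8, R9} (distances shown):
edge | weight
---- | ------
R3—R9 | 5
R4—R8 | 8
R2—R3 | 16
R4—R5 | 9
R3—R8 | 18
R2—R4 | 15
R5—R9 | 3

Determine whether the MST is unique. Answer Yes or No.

Kruskal's algorithm — process edges by increasing weight (ties by edge label):
R5—R9 (3): add — endpoints in different components.
R3—R9 (5): add — endpoints in different components.
R4—R8 (8): add — endpoints in different components.
R4—R5 (9): add — endpoints in different components.
R2—R4 (15): add — endpoints in different components.
Every non-tree edge has weight strictly greater than the heaviest edge on the tree path between its endpoints, so the MST is unique.

Yes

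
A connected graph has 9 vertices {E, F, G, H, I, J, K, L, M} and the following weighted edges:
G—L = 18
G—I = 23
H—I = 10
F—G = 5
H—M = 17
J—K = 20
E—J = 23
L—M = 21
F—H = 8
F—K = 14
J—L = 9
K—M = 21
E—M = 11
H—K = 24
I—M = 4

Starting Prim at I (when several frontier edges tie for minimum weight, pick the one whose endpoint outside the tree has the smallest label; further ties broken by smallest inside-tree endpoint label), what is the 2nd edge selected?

H-I

Grow the tree from I using Prim:
Step 1: cheapest edge leaving the tree is I—M (4); add M.
Step 2: cheapest edge leaving the tree is H—I (10); add H.
Step 3: cheapest edge leaving the tree is F—H (8); add F.
Step 4: cheapest edge leaving the tree is F—G (5); add G.
Step 5: cheapest edge leaving the tree is E—M (11); add E.
Step 6: cheapest edge leaving the tree is F—K (14); add K.
Step 7: cheapest edge leaving the tree is G—L (18); add L.
Step 8: cheapest edge leaving the tree is J—L (9); add J.
The 2nd edge added is H—I.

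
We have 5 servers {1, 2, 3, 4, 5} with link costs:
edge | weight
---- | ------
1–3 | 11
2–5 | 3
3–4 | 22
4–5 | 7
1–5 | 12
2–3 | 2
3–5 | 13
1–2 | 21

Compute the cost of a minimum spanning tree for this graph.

Prim's algorithm from 1:
Step 1: frontier [1–3 11, 1–5 12, 1–2 21] → take 1–3 (11); add 3.
Step 2: frontier [1–5 12, 1–2 21, 2–3 2, 3–5 13, 3–4 22] → take 2–3 (2); add 2.
Step 3: frontier [1–5 12, 2–5 3, 3–5 13, 3–4 22] → take 2–5 (3); add 5.
Step 4: frontier [3–4 22, 4–5 7] → take 4–5 (7); add 4.
MST edges: 1–3, 2–3, 2–5, 4–5; total weight 11+2+3+7 = 23.

23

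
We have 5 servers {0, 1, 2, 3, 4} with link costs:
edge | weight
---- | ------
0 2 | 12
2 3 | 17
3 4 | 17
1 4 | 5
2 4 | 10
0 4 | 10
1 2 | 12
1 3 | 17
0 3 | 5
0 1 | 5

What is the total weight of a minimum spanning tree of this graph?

Prim's algorithm from 0:
Step 1: cheapest edge leaving the tree is 0 1 (5); add 1.
Step 2: cheapest edge leaving the tree is 0 3 (5); add 3.
Step 3: cheapest edge leaving the tree is 1 4 (5); add 4.
Step 4: cheapest edge leaving the tree is 2 4 (10); add 2.
MST edges: 0 1, 0 3, 1 4, 2 4; total weight 5+5+5+10 = 25.

25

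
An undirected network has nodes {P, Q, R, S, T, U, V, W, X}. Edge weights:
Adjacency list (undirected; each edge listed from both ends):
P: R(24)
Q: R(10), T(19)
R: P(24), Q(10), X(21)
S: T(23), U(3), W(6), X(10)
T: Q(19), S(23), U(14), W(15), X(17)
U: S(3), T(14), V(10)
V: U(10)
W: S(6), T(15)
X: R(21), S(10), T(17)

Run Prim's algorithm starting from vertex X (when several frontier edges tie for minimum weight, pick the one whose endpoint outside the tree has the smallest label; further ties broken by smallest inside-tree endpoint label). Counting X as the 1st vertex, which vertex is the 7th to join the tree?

Prim's algorithm from X:
Step 1: frontier [S–X 10, T–X 17, R–X 21] → take S–X (10); add S.
Step 2: frontier [S–U 3, S–W 6, S–T 23, T–X 17, R–X 21] → take S–U (3); add U.
Step 3: frontier [S–W 6, S–T 23, U–V 10, T–U 14, T–X 17, R–X 21] → take S–W (6); add W.
Step 4: frontier [S–T 23, U–V 10, T–U 14, T–W 15, T–X 17, R–X 21] → take U–V (10); add V.
Step 5: frontier [S–T 23, T–U 14, T–W 15, T–X 17, R–X 21] → take T–U (14); add T.
Step 6: frontier [Q–T 19, R–X 21] → take Q–T (19); add Q.
Step 7: frontier [Q–R 10, R–X 21] → take Q–R (10); add R.
Step 8: frontier [P–R 24] → take P–R (24); add P.
Vertex order: X, S, U, W, V, T, Q, R, P. The 7th vertex is Q.

Q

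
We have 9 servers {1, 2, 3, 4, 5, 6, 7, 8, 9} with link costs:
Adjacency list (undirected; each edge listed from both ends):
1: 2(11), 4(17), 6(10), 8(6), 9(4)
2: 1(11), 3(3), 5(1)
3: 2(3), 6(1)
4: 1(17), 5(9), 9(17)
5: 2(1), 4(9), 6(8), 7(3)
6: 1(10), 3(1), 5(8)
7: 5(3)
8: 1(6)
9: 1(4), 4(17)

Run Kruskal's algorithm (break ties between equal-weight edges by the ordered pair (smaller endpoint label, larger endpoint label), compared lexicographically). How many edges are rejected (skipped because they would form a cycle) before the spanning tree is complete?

1

Kruskal's algorithm — process edges by increasing weight (ties by edge label):
2–5 (1): add — endpoints in different components.
3–6 (1): add — endpoints in different components.
2–3 (3): add — endpoints in different components.
5–7 (3): add — endpoints in different components.
1–9 (4): add — endpoints in different components.
1–8 (6): add — endpoints in different components.
5–6 (8): skip — 5 and 6 already connected.
4–5 (9): add — endpoints in different components.
1–6 (10): add — endpoints in different components.
Edges rejected before the tree was complete: 1.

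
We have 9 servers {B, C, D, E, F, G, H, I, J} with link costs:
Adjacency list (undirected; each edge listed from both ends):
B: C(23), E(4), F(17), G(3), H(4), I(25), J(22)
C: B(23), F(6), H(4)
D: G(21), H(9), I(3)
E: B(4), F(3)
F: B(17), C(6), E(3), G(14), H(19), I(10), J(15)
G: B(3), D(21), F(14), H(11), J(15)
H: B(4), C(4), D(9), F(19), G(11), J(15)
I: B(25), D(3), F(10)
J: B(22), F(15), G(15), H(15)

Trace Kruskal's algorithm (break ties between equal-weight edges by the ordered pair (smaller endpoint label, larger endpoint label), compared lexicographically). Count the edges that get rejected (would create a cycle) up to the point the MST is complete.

Kruskal's algorithm — process edges by increasing weight (ties by edge label):
B–G (3): add — endpoints in different components.
D–I (3): add — endpoints in different components.
E–F (3): add — endpoints in different components.
B–E (4): add — endpoints in different components.
B–H (4): add — endpoints in different components.
C–H (4): add — endpoints in different components.
C–F (6): skip — C and F already connected.
D–H (9): add — endpoints in different components.
F–I (10): skip — F and I already connected.
G–H (11): skip — G and H already connected.
F–G (14): skip — F and G already connected.
F–J (15): add — endpoints in different components.
Edges rejected before the tree was complete: 4.

4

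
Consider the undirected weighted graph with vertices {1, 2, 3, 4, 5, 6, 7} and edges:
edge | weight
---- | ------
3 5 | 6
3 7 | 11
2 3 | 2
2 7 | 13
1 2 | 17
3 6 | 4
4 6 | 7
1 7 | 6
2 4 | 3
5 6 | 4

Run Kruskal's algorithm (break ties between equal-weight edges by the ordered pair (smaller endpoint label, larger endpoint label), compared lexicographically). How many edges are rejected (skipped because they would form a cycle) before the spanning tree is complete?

Sort edges by weight, then run Kruskal:
2 3 (2): add. Components now {1} {2,3} {4} {5} {6} {7}
2 4 (3): add. Components now {1} {2,3,4} {5} {6} {7}
3 6 (4): add. Components now {1} {2,3,4,6} {5} {7}
5 6 (4): add. Components now {1} {2,3,4,5,6} {7}
1 7 (6): add. Components now {1,7} {2,3,4,5,6}
3 5 (6): skip — 3 and 5 already connected.
4 6 (7): skip — 4 and 6 already connected.
3 7 (11): add. Components now {1,2,3,4,5,6,7}
Edges rejected before the tree was complete: 2.

2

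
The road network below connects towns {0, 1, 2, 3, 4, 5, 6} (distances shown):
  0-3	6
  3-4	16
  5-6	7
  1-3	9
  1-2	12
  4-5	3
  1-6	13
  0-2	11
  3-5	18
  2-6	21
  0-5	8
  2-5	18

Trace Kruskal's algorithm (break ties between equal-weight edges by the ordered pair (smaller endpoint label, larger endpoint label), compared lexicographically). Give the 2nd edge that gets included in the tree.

Kruskal: consider edges lightest-first.
4-5 (3): add — endpoints in different components.
0-3 (6): add — endpoints in different components.
5-6 (7): add — endpoints in different components.
0-5 (8): add — endpoints in different components.
1-3 (9): add — endpoints in different components.
0-2 (11): add — endpoints in different components.
The 2nd edge added is 0-3.

0-3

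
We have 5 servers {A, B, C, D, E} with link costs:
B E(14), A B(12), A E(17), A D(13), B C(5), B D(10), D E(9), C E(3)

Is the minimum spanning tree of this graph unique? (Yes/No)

Kruskal: consider edges lightest-first.
C E (3): add. Components now {A} {B} {C,E} {D}
B C (5): add. Components now {A} {B,C,E} {D}
D E (9): add. Components now {A} {B,C,D,E}
B D (10): skip — B and D already connected.
A B (12): add. Components now {A,B,C,D,E}
Every non-tree edge has weight strictly greater than the heaviest edge on the tree path between its endpoints, so the MST is unique.

Yes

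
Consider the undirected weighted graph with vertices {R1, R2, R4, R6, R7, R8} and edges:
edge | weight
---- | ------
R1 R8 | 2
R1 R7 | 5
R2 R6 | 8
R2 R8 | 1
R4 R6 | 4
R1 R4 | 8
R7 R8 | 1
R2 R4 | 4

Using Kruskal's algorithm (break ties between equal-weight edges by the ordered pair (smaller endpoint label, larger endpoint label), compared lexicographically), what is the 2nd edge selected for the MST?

R7-R8

Kruskal's algorithm — process edges by increasing weight (ties by edge label):
R2 R8 (1): add. Components now {R4} {R2,R8} {R1} {R7} {R6}
R7 R8 (1): add. Components now {R4} {R2,R7,R8} {R1} {R6}
R1 R8 (2): add. Components now {R4} {R1,R2,R7,R8} {R6}
R2 R4 (4): add. Components now {R1,R2,R4,R7,R8} {R6}
R4 R6 (4): add. Components now {R1,R2,R4,R6,R7,R8}
The 2nd edge added is R7 R8.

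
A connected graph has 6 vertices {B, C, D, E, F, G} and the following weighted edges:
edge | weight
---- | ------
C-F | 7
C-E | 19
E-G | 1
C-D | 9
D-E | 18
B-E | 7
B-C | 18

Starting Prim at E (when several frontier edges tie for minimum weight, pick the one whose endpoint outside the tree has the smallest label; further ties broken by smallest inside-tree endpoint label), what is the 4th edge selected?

C-F

Prim, starting at E.
Step 1: cheapest edge leaving the tree is E-G (1); add G.
Step 2: cheapest edge leaving the tree is B-E (7); add B.
Step 3: cheapest edge leaving the tree is B-C (18); add C.
Step 4: cheapest edge leaving the tree is C-F (7); add F.
Step 5: cheapest edge leaving the tree is C-D (9); add D.
The 4th edge added is C-F.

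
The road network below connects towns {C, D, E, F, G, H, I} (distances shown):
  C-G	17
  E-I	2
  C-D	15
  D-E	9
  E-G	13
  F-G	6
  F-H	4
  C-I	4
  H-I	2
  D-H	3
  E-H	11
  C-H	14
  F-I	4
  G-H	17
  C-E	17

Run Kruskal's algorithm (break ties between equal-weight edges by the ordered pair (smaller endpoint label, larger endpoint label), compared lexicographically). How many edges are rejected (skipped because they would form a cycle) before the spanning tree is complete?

1

Kruskal: consider edges lightest-first.
E-I (2): add. Components now {C} {D} {E,I} {F} {G} {H}
H-I (2): add. Components now {C} {D} {E,H,I} {F} {G}
D-H (3): add. Components now {C} {D,E,H,I} {F} {G}
C-I (4): add. Components now {C,D,E,H,I} {F} {G}
F-H (4): add. Components now {C,D,E,F,H,I} {G}
F-I (4): skip — F and I already connected.
F-G (6): add. Components now {C,D,E,F,G,H,I}
Edges rejected before the tree was complete: 1.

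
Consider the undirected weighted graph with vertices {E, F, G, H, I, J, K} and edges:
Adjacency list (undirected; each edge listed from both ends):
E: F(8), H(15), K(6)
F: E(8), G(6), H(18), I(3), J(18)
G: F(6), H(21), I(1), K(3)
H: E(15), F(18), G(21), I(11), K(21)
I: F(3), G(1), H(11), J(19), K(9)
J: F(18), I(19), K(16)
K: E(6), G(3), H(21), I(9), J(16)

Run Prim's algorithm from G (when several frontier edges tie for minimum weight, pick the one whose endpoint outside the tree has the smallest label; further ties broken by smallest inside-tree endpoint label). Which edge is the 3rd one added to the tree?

G-K

Grow the tree from G using Prim:
Step 1: cheapest edge leaving the tree is G—I (1); add I.
Step 2: cheapest edge leaving the tree is F—I (3); add F.
Step 3: cheapest edge leaving the tree is G—K (3); add K.
Step 4: cheapest edge leaving the tree is E—K (6); add E.
Step 5: cheapest edge leaving the tree is H—I (11); add H.
Step 6: cheapest edge leaving the tree is J—K (16); add J.
The 3rd edge added is G—K.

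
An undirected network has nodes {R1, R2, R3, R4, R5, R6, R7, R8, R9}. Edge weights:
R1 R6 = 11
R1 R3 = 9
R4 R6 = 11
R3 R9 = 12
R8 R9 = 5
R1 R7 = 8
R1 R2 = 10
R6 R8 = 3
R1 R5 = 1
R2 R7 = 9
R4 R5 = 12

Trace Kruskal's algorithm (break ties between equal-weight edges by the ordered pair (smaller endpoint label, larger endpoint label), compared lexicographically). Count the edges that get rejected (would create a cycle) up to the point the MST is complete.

1

Kruskal: consider edges lightest-first.
R1 R5 (1): add — endpoints in different components.
R6 R8 (3): add — endpoints in different components.
R8 R9 (5): add — endpoints in different components.
R1 R7 (8): add — endpoints in different components.
R1 R3 (9): add — endpoints in different components.
R2 R7 (9): add — endpoints in different components.
R1 R2 (10): skip — R2 and R1 already connected.
R1 R6 (11): add — endpoints in different components.
R4 R6 (11): add — endpoints in different components.
Edges rejected before the tree was complete: 1.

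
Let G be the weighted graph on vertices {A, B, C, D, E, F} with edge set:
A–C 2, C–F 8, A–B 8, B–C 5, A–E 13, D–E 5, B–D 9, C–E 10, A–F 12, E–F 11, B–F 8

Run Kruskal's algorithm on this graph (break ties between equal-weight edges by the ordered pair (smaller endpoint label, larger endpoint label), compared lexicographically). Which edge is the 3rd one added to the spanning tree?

Kruskal's algorithm — process edges by increasing weight (ties by edge label):
A–C (2): add. Components now {A,C} {B} {D} {E} {F}
B–C (5): add. Components now {A,B,C} {D} {E} {F}
D–E (5): add. Components now {A,B,C} {D,E} {F}
A–B (8): skip — A and B already connected.
B–F (8): add. Components now {A,B,C,F} {D,E}
C–F (8): skip — C and F already connected.
B–D (9): add. Components now {A,B,C,D,E,F}
The 3rd edge added is D–E.

D-E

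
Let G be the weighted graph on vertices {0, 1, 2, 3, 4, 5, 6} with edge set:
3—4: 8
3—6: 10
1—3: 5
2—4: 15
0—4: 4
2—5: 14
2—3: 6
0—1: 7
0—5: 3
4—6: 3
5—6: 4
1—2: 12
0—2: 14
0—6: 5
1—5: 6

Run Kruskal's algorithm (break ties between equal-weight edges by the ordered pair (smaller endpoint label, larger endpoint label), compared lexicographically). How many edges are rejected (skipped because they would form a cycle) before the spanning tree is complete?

2

Kruskal: consider edges lightest-first.
0—5 (3): add — endpoints in different components.
4—6 (3): add — endpoints in different components.
0—4 (4): add — endpoints in different components.
5—6 (4): skip — 5 and 6 already connected.
0—6 (5): skip — 0 and 6 already connected.
1—3 (5): add — endpoints in different components.
1—5 (6): add — endpoints in different components.
2—3 (6): add — endpoints in different components.
Edges rejected before the tree was complete: 2.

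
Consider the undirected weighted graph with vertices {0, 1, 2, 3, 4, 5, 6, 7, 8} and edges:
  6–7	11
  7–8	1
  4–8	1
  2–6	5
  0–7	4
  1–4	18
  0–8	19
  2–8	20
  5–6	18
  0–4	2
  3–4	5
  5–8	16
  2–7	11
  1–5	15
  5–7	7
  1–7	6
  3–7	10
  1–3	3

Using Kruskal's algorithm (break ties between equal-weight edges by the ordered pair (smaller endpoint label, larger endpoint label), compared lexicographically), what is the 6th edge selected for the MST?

Sort edges by weight, then run Kruskal:
4–8 (1): add — endpoints in different components.
7–8 (1): add — endpoints in different components.
0–4 (2): add — endpoints in different components.
1–3 (3): add — endpoints in different components.
0–7 (4): skip — 0 and 7 already connected.
2–6 (5): add — endpoints in different components.
3–4 (5): add — endpoints in different components.
1–7 (6): skip — 1 and 7 already connected.
5–7 (7): add — endpoints in different components.
3–7 (10): skip — 3 and 7 already connected.
2–7 (11): add — endpoints in different components.
The 6th edge added is 3–4.

3-4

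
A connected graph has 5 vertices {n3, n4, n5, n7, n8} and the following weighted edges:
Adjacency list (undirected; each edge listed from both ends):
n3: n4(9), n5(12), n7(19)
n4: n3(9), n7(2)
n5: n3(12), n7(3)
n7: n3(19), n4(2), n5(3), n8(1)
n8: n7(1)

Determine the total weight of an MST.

Sort edges by weight, then run Kruskal:
n7-n8 (1): add. Components now {n4} {n7,n8} {n5} {n3}
n4-n7 (2): add. Components now {n4,n7,n8} {n5} {n3}
n5-n7 (3): add. Components now {n4,n5,n7,n8} {n3}
n3-n4 (9): add. Components now {n3,n4,n5,n7,n8}
MST edges: n7-n8, n4-n7, n5-n7, n3-n4; total weight 1+2+3+9 = 15.

15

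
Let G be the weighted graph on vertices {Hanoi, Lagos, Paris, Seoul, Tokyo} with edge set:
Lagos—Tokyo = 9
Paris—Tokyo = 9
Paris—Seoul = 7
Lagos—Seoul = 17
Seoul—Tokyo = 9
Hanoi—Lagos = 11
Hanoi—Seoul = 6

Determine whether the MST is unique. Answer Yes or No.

Sort edges by weight, then run Kruskal:
Hanoi—Seoul (6): add — endpoints in different components.
Paris—Seoul (7): add — endpoints in different components.
Lagos—Tokyo (9): add — endpoints in different components.
Paris—Tokyo (9): add — endpoints in different components.
Non-tree edge Seoul—Tokyo has weight 9, equal to the heaviest edge on its tree cycle — swapping gives another MST of the same weight. Not unique.

No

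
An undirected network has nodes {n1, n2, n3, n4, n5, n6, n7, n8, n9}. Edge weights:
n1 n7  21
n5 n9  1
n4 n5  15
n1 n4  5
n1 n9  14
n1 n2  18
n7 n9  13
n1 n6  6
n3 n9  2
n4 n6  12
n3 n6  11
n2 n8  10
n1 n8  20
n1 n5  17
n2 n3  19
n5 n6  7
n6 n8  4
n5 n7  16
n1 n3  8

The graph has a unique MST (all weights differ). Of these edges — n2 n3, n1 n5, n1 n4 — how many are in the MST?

1

Kruskal's algorithm — process edges by increasing weight (ties by edge label):
n5 n9 (1): add — endpoints in different components.
n3 n9 (2): add — endpoints in different components.
n6 n8 (4): add — endpoints in different components.
n1 n4 (5): add — endpoints in different components.
n1 n6 (6): add — endpoints in different components.
n5 n6 (7): add — endpoints in different components.
n1 n3 (8): skip — n1 and n3 already connected.
n2 n8 (10): add — endpoints in different components.
n3 n6 (11): skip — n6 and n3 already connected.
n4 n6 (12): skip — n4 and n6 already connected.
n7 n9 (13): add — endpoints in different components.
MST edge set: {n5 n9, n3 n9, n6 n8, n1 n4, n1 n6, n5 n6, n2 n8, n7 n9}.
Of the listed edges, {n1 n4} are in the MST → 1.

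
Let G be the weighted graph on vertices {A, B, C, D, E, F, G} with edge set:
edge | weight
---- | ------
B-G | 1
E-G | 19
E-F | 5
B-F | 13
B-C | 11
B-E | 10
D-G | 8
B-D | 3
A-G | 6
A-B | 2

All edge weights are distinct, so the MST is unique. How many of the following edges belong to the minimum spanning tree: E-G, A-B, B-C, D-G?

2

Kruskal: consider edges lightest-first.
B-G (1): add. Components now {A} {B,G} {C} {D} {E} {F}
A-B (2): add. Components now {A,B,G} {C} {D} {E} {F}
B-D (3): add. Components now {A,B,D,G} {C} {E} {F}
E-F (5): add. Components now {A,B,D,G} {C} {E,F}
A-G (6): skip — A and G already connected.
D-G (8): skip — D and G already connected.
B-E (10): add. Components now {A,B,D,E,F,G} {C}
B-C (11): add. Components now {A,B,C,D,E,F,G}
MST edge set: {B-G, A-B, B-D, E-F, B-E, B-C}.
Of the listed edges, {A-B, B-C} are in the MST → 2.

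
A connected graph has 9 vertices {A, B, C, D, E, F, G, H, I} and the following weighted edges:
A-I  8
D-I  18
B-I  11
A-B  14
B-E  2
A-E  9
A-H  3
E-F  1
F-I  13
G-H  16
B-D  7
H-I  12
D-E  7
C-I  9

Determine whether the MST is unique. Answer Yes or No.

No

Kruskal: consider edges lightest-first.
E-F (1): add — endpoints in different components.
B-E (2): add — endpoints in different components.
A-H (3): add — endpoints in different components.
B-D (7): add — endpoints in different components.
D-E (7): skip — D and E already connected.
A-I (8): add — endpoints in different components.
A-E (9): add — endpoints in different components.
C-I (9): add — endpoints in different components.
B-I (11): skip — B and I already connected.
H-I (12): skip — H and I already connected.
F-I (13): skip — F and I already connected.
A-B (14): skip — A and B already connected.
G-H (16): add — endpoints in different components.
Non-tree edge D-E has weight 7, equal to the heaviest edge on its tree cycle — swapping gives another MST of the same weight. Not unique.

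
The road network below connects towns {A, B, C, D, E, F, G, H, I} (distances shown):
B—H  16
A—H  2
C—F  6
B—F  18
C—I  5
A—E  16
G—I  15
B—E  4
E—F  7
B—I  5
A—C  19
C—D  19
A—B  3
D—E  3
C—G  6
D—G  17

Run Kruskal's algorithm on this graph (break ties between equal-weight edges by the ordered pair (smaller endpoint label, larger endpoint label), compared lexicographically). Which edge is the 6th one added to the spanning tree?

C-I

Kruskal: consider edges lightest-first.
A—H (2): add — endpoints in different components.
A—B (3): add — endpoints in different components.
D—E (3): add — endpoints in different components.
B—E (4): add — endpoints in different components.
B—I (5): add — endpoints in different components.
C—I (5): add — endpoints in different components.
C—F (6): add — endpoints in different components.
C—G (6): add — endpoints in different components.
The 6th edge added is C—I.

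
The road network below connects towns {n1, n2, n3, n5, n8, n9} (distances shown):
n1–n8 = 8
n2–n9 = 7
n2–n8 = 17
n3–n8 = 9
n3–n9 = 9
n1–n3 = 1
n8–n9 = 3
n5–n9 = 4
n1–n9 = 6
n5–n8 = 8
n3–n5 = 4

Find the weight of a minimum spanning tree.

Prim's algorithm from n3:
Step 1: frontier [n1–n3 1, n3–n5 4, n3–n8 9, n3–n9 9] → take n1–n3 (1); add n1.
Step 2: frontier [n1–n9 6, n1–n8 8, n3–n5 4, n3–n8 9, n3–n9 9] → take n3–n5 (4); add n5.
Step 3: frontier [n1–n9 6, n1–n8 8, n3–n8 9, n3–n9 9, n5–n9 4, n5–n8 8] → take n5–n9 (4); add n9.
Step 4: frontier [n1–n8 8, n3–n8 9, n5–n8 8, n8–n9 3, n2–n9 7] → take n8–n9 (3); add n8.
Step 5: frontier [n2–n8 17, n2–n9 7] → take n2–n9 (7); add n2.
MST edges: n1–n3, n3–n5, n5–n9, n8–n9, n2–n9; total weight 1+4+4+3+7 = 19.

19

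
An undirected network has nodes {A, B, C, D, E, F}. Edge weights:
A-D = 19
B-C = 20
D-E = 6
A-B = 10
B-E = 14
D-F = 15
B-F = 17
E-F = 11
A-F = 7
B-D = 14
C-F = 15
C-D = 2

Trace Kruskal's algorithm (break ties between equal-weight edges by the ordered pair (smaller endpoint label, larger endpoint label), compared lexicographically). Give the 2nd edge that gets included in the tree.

Sort edges by weight, then run Kruskal:
C-D (2): add — endpoints in different components.
D-E (6): add — endpoints in different components.
A-F (7): add — endpoints in different components.
A-B (10): add — endpoints in different components.
E-F (11): add — endpoints in different components.
The 2nd edge added is D-E.

D-E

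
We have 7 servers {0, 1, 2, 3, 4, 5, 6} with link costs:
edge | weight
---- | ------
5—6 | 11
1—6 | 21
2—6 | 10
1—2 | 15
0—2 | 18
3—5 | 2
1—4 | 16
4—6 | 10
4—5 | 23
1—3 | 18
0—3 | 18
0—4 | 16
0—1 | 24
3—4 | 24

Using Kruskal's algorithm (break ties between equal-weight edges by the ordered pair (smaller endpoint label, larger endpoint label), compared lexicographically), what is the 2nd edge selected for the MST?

2-6

Sort edges by weight, then run Kruskal:
3—5 (2): add. Components now {0} {1} {2} {3,5} {4} {6}
2—6 (10): add. Components now {0} {1} {2,6} {3,5} {4}
4—6 (10): add. Components now {0} {1} {2,4,6} {3,5}
5—6 (11): add. Components now {0} {1} {2,3,4,5,6}
1—2 (15): add. Components now {0} {1,2,3,4,5,6}
0—4 (16): add. Components now {0,1,2,3,4,5,6}
The 2nd edge added is 2—6.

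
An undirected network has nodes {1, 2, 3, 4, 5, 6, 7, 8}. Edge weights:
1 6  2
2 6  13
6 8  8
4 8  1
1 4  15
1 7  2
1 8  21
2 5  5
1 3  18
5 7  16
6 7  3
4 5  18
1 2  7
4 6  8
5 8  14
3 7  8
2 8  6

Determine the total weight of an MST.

31

Prim, starting at 4.
Step 1: cheapest edge leaving the tree is 4 8 (1); add 8.
Step 2: cheapest edge leaving the tree is 2 8 (6); add 2.
Step 3: cheapest edge leaving the tree is 2 5 (5); add 5.
Step 4: cheapest edge leaving the tree is 1 2 (7); add 1.
Step 5: cheapest edge leaving the tree is 1 6 (2); add 6.
Step 6: cheapest edge leaving the tree is 1 7 (2); add 7.
Step 7: cheapest edge leaving the tree is 3 7 (8); add 3.
MST edges: 4 8, 2 8, 2 5, 1 2, 1 6, 1 7, 3 7; total weight 1+6+5+7+2+2+8 = 31.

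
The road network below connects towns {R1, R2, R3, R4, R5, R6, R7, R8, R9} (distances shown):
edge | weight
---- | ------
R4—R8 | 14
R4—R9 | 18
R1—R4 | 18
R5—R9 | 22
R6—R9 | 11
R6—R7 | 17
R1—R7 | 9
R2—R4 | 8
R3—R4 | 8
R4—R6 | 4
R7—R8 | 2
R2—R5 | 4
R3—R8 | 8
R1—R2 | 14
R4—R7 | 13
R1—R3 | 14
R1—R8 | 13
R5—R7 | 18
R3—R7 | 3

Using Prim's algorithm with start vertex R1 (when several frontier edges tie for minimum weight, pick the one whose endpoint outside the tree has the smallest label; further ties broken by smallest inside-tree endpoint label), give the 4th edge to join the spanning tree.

Prim, starting at R1.
Step 1: cheapest edge leaving the tree is R1—R7 (9); add R7.
Step 2: cheapest edge leaving the tree is R7—R8 (2); add R8.
Step 3: cheapest edge leaving the tree is R3—R7 (3); add R3.
Step 4: cheapest edge leaving the tree is R3—R4 (8); add R4.
Step 5: cheapest edge leaving the tree is R4—R6 (4); add R6.
Step 6: cheapest edge leaving the tree is R2—R4 (8); add R2.
Step 7: cheapest edge leaving the tree is R2—R5 (4); add R5.
Step 8: cheapest edge leaving the tree is R6—R9 (11); add R9.
The 4th edge added is R3—R4.

R3-R4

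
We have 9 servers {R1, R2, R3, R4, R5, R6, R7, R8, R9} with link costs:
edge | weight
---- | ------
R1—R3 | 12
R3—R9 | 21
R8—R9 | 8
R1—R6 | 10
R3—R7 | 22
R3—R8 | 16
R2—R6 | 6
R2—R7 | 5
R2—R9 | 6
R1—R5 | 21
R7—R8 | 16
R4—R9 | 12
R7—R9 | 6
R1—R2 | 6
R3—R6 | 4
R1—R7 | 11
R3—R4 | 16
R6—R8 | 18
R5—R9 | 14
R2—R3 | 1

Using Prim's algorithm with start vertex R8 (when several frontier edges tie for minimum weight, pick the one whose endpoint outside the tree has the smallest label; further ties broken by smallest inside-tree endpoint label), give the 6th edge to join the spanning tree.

R1-R2

Prim's algorithm from R8:
Step 1: cheapest edge leaving the tree is R8—R9 (8); add R9.
Step 2: cheapest edge leaving the tree is R2—R9 (6); add R2.
Step 3: cheapest edge leaving the tree is R2—R3 (1); add R3.
Step 4: cheapest edge leaving the tree is R3—R6 (4); add R6.
Step 5: cheapest edge leaving the tree is R2—R7 (5); add R7.
Step 6: cheapest edge leaving the tree is R1—R2 (6); add R1.
Step 7: cheapest edge leaving the tree is R4—R9 (12); add R4.
Step 8: cheapest edge leaving the tree is R5—R9 (14); add R5.
The 6th edge added is R1—R2.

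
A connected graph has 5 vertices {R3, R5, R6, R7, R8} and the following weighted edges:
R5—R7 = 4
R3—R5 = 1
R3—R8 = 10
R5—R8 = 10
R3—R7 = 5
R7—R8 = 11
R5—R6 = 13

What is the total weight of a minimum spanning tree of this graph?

Kruskal's algorithm — process edges by increasing weight (ties by edge label):
R3—R5 (1): add — endpoints in different components.
R5—R7 (4): add — endpoints in different components.
R3—R7 (5): skip — R7 and R3 already connected.
R3—R8 (10): add — endpoints in different components.
R5—R8 (10): skip — R8 and R5 already connected.
R7—R8 (11): skip — R7 and R8 already connected.
R5—R6 (13): add — endpoints in different components.
MST edges: R3—R5, R5—R7, R3—R8, R5—R6; total weight 1+4+10+13 = 28.

28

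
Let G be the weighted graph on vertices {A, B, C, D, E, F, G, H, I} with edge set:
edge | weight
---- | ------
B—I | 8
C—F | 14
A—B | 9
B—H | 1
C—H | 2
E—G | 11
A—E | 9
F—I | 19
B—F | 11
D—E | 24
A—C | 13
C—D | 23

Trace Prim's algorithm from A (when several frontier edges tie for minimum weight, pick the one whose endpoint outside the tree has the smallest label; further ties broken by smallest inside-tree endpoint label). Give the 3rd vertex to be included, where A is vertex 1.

H

Prim, starting at A.
Step 1: cheapest edge leaving the tree is A—B (9); add B.
Step 2: cheapest edge leaving the tree is B—H (1); add H.
Step 3: cheapest edge leaving the tree is C—H (2); add C.
Step 4: cheapest edge leaving the tree is B—I (8); add I.
Step 5: cheapest edge leaving the tree is A—E (9); add E.
Step 6: cheapest edge leaving the tree is B—F (11); add F.
Step 7: cheapest edge leaving the tree is E—G (11); add G.
Step 8: cheapest edge leaving the tree is C—D (23); add D.
Vertex order: A, B, H, C, I, E, F, G, D. The 3rd vertex is H.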